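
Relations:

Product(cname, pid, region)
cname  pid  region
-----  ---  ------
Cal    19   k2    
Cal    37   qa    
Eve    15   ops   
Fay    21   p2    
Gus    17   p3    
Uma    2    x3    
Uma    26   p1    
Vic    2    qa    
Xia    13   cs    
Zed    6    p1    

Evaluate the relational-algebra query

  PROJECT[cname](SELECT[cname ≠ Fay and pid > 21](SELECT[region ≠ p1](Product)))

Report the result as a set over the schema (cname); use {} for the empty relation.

{Cal}

Selection region ≠ p1: {(Cal, 19, k2), (Cal, 37, qa), (Eve, 15, ops), (Fay, 21, p2), (Gus, 17, p3), (Uma, 2, x3), (Vic, 2, qa), (Xia, 13, cs)}
Selection cname ≠ Fay and pid > 21: {(Cal, 37, qa)}
Projecting to cname: {Cal}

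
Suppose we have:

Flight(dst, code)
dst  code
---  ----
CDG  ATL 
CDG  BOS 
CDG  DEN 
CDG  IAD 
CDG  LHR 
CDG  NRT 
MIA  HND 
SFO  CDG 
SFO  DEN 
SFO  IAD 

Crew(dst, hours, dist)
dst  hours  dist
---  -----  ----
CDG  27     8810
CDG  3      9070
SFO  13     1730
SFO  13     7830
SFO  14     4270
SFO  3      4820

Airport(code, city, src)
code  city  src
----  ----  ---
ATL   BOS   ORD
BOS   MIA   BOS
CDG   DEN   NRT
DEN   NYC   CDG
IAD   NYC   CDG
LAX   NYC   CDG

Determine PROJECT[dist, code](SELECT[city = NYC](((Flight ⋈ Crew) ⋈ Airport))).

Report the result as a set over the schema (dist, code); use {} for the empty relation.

Natural join on dst: {(CDG, ATL, 27, 8810), (CDG, ATL, 3, 9070), (CDG, BOS, 27, 8810), (CDG, BOS, 3, 9070), (CDG, DEN, 27, 8810), (CDG, DEN, 3, 9070), (CDG, IAD, 27, 8810), (CDG, IAD, 3, 9070), (CDG, LHR, 27, 8810), (CDG, LHR, 3, 9070), (CDG, NRT, 27, 8810), (CDG, NRT, 3, 9070), (SFO, CDG, 13, 1730), (SFO, CDG, 13, 7830), (SFO, CDG, 14, 4270), (SFO, CDG, 3, 4820), (SFO, DEN, 13, 1730), (SFO, DEN, 13, 7830), (SFO, DEN, 14, 4270), (SFO, DEN, 3, 4820), (SFO, IAD, 13, 1730), (SFO, IAD, 13, 7830), (SFO, IAD, 14, 4270), (SFO, IAD, 3, 4820)}
Natural join on code: {(CDG, ATL, 27, 8810, BOS, ORD), (CDG, ATL, 3, 9070, BOS, ORD), (CDG, BOS, 27, 8810, MIA, BOS), (CDG, BOS, 3, 9070, MIA, BOS), (CDG, DEN, 27, 8810, NYC, CDG), (CDG, DEN, 3, 9070, NYC, CDG), (CDG, IAD, 27, 8810, NYC, CDG), (CDG, IAD, 3, 9070, NYC, CDG), (SFO, CDG, 13, 1730, DEN, NRT), (SFO, CDG, 13, 7830, DEN, NRT), (SFO, CDG, 14, 4270, DEN, NRT), (SFO, CDG, 3, 4820, DEN, NRT), (SFO, DEN, 13, 1730, NYC, CDG), (SFO, DEN, 13, 7830, NYC, CDG), (SFO, DEN, 14, 4270, NYC, CDG), (SFO, DEN, 3, 4820, NYC, CDG), (SFO, IAD, 13, 1730, NYC, CDG), (SFO, IAD, 13, 7830, NYC, CDG), (SFO, IAD, 14, 4270, NYC, CDG), (SFO, IAD, 3, 4820, NYC, CDG)}
σ[city = NYC]: keep tuples satisfying city = NYC → {(CDG, DEN, 27, 8810, NYC, CDG), (CDG, DEN, 3, 9070, NYC, CDG), (CDG, IAD, 27, 8810, NYC, CDG), (CDG, IAD, 3, 9070, NYC, CDG), (SFO, DEN, 13, 1730, NYC, CDG), (SFO, DEN, 13, 7830, NYC, CDG), (SFO, DEN, 14, 4270, NYC, CDG), (SFO, DEN, 3, 4820, NYC, CDG), (SFO, IAD, 13, 1730, NYC, CDG), (SFO, IAD, 13, 7830, NYC, CDG), (SFO, IAD, 14, 4270, NYC, CDG), (SFO, IAD, 3, 4820, NYC, CDG)}
π_{dist, code} gives {(1730, DEN), (1730, IAD), (4270, DEN), (4270, IAD), (4820, DEN), (4820, IAD), (7830, DEN), (7830, IAD), (8810, DEN), (8810, IAD), (9070, DEN), (9070, IAD)}.

{(1730, DEN), (1730, IAD), (4270, DEN), (4270, IAD), (4820, DEN), (4820, IAD), (7830, DEN), (7830, IAD), (8810, DEN), (8810, IAD), (9070, DEN), (9070, IAD)}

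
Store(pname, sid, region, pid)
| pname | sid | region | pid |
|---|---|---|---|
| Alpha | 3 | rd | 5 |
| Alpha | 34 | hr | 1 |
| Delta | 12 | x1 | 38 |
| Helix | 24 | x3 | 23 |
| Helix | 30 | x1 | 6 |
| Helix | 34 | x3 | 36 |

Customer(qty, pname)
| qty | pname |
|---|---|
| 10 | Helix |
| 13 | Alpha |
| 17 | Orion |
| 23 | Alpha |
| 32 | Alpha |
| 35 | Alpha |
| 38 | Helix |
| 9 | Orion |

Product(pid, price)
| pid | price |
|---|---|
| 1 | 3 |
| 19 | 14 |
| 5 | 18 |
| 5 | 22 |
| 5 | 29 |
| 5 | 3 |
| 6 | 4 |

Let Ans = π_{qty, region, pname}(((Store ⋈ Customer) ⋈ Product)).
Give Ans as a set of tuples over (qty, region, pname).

{(10, x1, Helix), (13, hr, Alpha), (13, rd, Alpha), (23, hr, Alpha), (23, rd, Alpha), (32, hr, Alpha), (32, rd, Alpha), (35, hr, Alpha), (35, rd, Alpha), (38, x1, Helix)}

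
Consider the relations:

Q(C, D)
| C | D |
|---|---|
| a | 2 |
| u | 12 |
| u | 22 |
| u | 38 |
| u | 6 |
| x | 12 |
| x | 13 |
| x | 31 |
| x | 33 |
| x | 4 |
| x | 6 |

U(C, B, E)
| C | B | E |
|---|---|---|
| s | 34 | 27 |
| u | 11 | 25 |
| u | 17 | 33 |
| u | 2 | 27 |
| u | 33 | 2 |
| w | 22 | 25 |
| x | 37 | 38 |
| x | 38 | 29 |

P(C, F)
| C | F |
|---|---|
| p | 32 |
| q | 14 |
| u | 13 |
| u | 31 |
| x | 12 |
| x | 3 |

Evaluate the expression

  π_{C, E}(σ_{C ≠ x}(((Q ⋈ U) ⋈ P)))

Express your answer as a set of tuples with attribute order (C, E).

Q ⋈ U (natural join on C): {(u, 12, 11, 25), (u, 12, 17, 33), (u, 12, 2, 27), (u, 12, 33, 2), (u, 22, 11, 25), (u, 22, 17, 33), (u, 22, 2, 27), (u, 22, 33, 2), (u, 38, 11, 25), (u, 38, 17, 33), (u, 38, 2, 27), (u, 38, 33, 2), (u, 6, 11, 25), (u, 6, 17, 33), (u, 6, 2, 27), (u, 6, 33, 2), (x, 12, 37, 38), (x, 12, 38, 29), (x, 13, 37, 38), (x, 13, 38, 29), (x, 31, 37, 38), (x, 31, 38, 29), (x, 33, 37, 38), (x, 33, 38, 29), (x, 4, 37, 38), (x, 4, 38, 29), (x, 6, 37, 38), (x, 6, 38, 29)}
(Q ⋈ U) ⋈ P (natural join on C): {(u, 12, 11, 25, 13), (u, 12, 11, 25, 31), (u, 12, 17, 33, 13), (u, 12, 17, 33, 31), (u, 12, 2, 27, 13), (u, 12, 2, 27, 31), (u, 12, 33, 2, 13), (u, 12, 33, 2, 31), (u, 22, 11, 25, 13), (u, 22, 11, 25, 31), (u, 22, 17, 33, 13), (u, 22, 17, 33, 31), (u, 22, 2, 27, 13), (u, 22, 2, 27, 31), (u, 22, 33, 2, 13), (u, 22, 33, 2, 31), (u, 38, 11, 25, 13), (u, 38, 11, 25, 31), (u, 38, 17, 33, 13), (u, 38, 17, 33, 31), (u, 38, 2, 27, 13), (u, 38, 2, 27, 31), (u, 38, 33, 2, 13), (u, 38, 33, 2, 31), (u, 6, 11, 25, 13), (u, 6, 11, 25, 31), (u, 6, 17, 33, 13), (u, 6, 17, 33, 31), (u, 6, 2, 27, 13), (u, 6, 2, 27, 31), (u, 6, 33, 2, 13), (u, 6, 33, 2, 31), (x, 12, 37, 38, 12), (x, 12, 37, 38, 3), (x, 12, 38, 29, 12), (x, 12, 38, 29, 3), (x, 13, 37, 38, 12), (x, 13, 37, 38, 3), (x, 13, 38, 29, 12), (x, 13, 38, 29, 3), (x, 31, 37, 38, 12), (x, 31, 37, 38, 3), (x, 31, 38, 29, 12), (x, 31, 38, 29, 3), (x, 33, 37, 38, 12), (x, 33, 37, 38, 3), (x, 33, 38, 29, 12), (x, 33, 38, 29, 3), (x, 4, 37, 38, 12), (x, 4, 37, 38, 3), (x, 4, 38, 29, 12), (x, 4, 38, 29, 3), (x, 6, 37, 38, 12), (x, 6, 37, 38, 3), (x, 6, 38, 29, 12), (x, 6, 38, 29, 3)}
Selection C ≠ x: {(u, 12, 11, 25, 13), (u, 12, 11, 25, 31), (u, 12, 17, 33, 13), (u, 12, 17, 33, 31), (u, 12, 2, 27, 13), (u, 12, 2, 27, 31), (u, 12, 33, 2, 13), (u, 12, 33, 2, 31), (u, 22, 11, 25, 13), (u, 22, 11, 25, 31), (u, 22, 17, 33, 13), (u, 22, 17, 33, 31), (u, 22, 2, 27, 13), (u, 22, 2, 27, 31), (u, 22, 33, 2, 13), (u, 22, 33, 2, 31), (u, 38, 11, 25, 13), (u, 38, 11, 25, 31), (u, 38, 17, 33, 13), (u, 38, 17, 33, 31), (u, 38, 2, 27, 13), (u, 38, 2, 27, 31), (u, 38, 33, 2, 13), (u, 38, 33, 2, 31), (u, 6, 11, 25, 13), (u, 6, 11, 25, 31), (u, 6, 17, 33, 13), (u, 6, 17, 33, 31), (u, 6, 2, 27, 13), (u, 6, 2, 27, 31), (u, 6, 33, 2, 13), (u, 6, 33, 2, 31)}
Keep only column(s) C, E (28 duplicate(s) eliminated): {(u, 2), (u, 25), (u, 27), (u, 33)}

{(u, 2), (u, 25), (u, 27), (u, 33)}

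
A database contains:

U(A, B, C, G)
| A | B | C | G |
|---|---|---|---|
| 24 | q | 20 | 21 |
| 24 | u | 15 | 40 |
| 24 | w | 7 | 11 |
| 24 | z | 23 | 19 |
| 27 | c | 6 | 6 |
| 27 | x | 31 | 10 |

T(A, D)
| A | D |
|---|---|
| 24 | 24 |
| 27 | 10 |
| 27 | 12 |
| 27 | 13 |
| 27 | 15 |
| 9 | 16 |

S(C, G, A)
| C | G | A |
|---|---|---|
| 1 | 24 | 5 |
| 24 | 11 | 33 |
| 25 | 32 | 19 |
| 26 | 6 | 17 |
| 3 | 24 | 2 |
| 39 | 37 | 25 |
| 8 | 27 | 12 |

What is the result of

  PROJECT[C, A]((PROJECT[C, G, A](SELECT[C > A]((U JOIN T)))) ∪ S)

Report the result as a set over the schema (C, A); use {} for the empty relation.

{(1, 5), (24, 33), (25, 19), (26, 17), (3, 2), (31, 27), (39, 25), (8, 12)}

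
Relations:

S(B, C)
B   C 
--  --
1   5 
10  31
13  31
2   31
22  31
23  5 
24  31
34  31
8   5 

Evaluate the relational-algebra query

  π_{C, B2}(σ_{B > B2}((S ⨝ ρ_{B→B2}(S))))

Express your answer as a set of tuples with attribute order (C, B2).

ρ[B→B2]: schema becomes (B2, C); tuples unchanged.
Joining S and ρ_{B→B2}(S) on C yields {(1, 5, 1), (1, 5, 23), (1, 5, 8), (10, 31, 10), (10, 31, 13), (10, 31, 2), (10, 31, 22), (10, 31, 24), (10, 31, 34), (13, 31, 10), (13, 31, 13), (13, 31, 2), (13, 31, 22), (13, 31, 24), (13, 31, 34), (2, 31, 10), (2, 31, 13), (2, 31, 2), (2, 31, 22), (2, 31, 24), (2, 31, 34), (22, 31, 10), (22, 31, 13), (22, 31, 2), (22, 31, 22), (22, 31, 24), (22, 31, 34), (23, 5, 1), (23, 5, 23), (23, 5, 8), (24, 31, 10), (24, 31, 13), (24, 31, 2), (24, 31, 22), (24, 31, 24), (24, 31, 34), (34, 31, 10), (34, 31, 13), (34, 31, 2), (34, 31, 22), (34, 31, 24), (34, 31, 34), (8, 5, 1), (8, 5, 23), (8, 5, 8)}.
σ[B > B2]: keep tuples satisfying B > B2 → {(10, 31, 2), (13, 31, 10), (13, 31, 2), (22, 31, 10), (22, 31, 13), (22, 31, 2), (23, 5, 1), (23, 5, 8), (24, 31, 10), (24, 31, 13), (24, 31, 2), (24, 31, 22), (34, 31, 10), (34, 31, 13), (34, 31, 2), (34, 31, 22), (34, 31, 24), (8, 5, 1)}
Keep only column(s) C, B2 (11 duplicate(s) eliminated): {(31, 10), (31, 13), (31, 2), (31, 22), (31, 24), (5, 1), (5, 8)}

{(31, 10), (31, 13), (31, 2), (31, 22), (31, 24), (5, 1), (5, 8)}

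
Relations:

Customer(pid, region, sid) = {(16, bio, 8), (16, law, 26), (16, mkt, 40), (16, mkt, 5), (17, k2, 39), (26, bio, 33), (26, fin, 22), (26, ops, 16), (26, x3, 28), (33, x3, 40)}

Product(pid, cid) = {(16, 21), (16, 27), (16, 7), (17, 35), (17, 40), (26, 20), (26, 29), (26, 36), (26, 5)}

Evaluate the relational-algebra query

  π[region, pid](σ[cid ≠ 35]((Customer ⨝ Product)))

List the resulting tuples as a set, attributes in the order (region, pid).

{(bio, 16), (bio, 26), (fin, 26), (k2, 17), (law, 16), (mkt, 16), (ops, 26), (x3, 26)}

Joining Customer and Product on pid yields {(16, bio, 8, 21), (16, bio, 8, 27), (16, bio, 8, 7), (16, law, 26, 21), (16, law, 26, 27), (16, law, 26, 7), (16, mkt, 40, 21), (16, mkt, 40, 27), (16, mkt, 40, 7), (16, mkt, 5, 21), (16, mkt, 5, 27), (16, mkt, 5, 7), (17, k2, 39, 35), (17, k2, 39, 40), (26, bio, 33, 20), (26, bio, 33, 29), (26, bio, 33, 36), (26, bio, 33, 5), (26, fin, 22, 20), (26, fin, 22, 29), (26, fin, 22, 36), (26, fin, 22, 5), (26, ops, 16, 20), (26, ops, 16, 29), (26, ops, 16, 36), (26, ops, 16, 5), (26, x3, 28, 20), (26, x3, 28, 29), (26, x3, 28, 36), (26, x3, 28, 5)}.
Filtering on cid ≠ 35 leaves {(16, bio, 8, 21), (16, bio, 8, 27), (16, bio, 8, 7), (16, law, 26, 21), (16, law, 26, 27), (16, law, 26, 7), (16, mkt, 40, 21), (16, mkt, 40, 27), (16, mkt, 40, 7), (16, mkt, 5, 21), (16, mkt, 5, 27), (16, mkt, 5, 7), (17, k2, 39, 40), (26, bio, 33, 20), (26, bio, 33, 29), (26, bio, 33, 36), (26, bio, 33, 5), (26, fin, 22, 20), (26, fin, 22, 29), (26, fin, 22, 36), (26, fin, 22, 5), (26, ops, 16, 20), (26, ops, 16, 29), (26, ops, 16, 36), (26, ops, 16, 5), (26, x3, 28, 20), (26, x3, 28, 29), (26, x3, 28, 36), (26, x3, 28, 5)}.
π_{region, pid} gives {(bio, 16), (bio, 26), (fin, 26), (k2, 17), (law, 16), (mkt, 16), (ops, 26), (x3, 26)} (21 duplicate(s) eliminated).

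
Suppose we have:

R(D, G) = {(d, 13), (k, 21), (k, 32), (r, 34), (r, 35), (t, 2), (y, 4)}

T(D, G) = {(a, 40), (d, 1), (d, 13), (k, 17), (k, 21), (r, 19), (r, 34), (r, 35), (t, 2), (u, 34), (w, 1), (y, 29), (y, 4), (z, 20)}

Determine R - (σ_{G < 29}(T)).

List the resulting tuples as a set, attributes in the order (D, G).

Filtering on G < 29 leaves {(d, 1), (d, 13), (k, 17), (k, 21), (r, 19), (t, 2), (w, 1), (y, 4), (z, 20)}.
Difference: {(d, 13), (k, 21), (k, 32), (r, 34), (r, 35), (t, 2), (y, 4)} with {(d, 1), (d, 13), (k, 17), (k, 21), (r, 19), (t, 2), (w, 1), (y, 4), (z, 20)} → {(k, 32), (r, 34), (r, 35)}

{(k, 32), (r, 34), (r, 35)}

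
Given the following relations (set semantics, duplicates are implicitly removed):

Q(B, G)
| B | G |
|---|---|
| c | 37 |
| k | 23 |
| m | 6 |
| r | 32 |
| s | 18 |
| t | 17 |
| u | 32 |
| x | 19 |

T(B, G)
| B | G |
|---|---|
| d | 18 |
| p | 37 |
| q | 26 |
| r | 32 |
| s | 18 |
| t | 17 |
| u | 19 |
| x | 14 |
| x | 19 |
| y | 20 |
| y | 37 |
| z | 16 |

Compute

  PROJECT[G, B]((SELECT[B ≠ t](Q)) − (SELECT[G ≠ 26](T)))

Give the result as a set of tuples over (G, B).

{(23, k), (32, u), (37, c), (6, m)}

σ[B ≠ t]: keep tuples satisfying B ≠ t → {(c, 37), (k, 23), (m, 6), (r, 32), (s, 18), (u, 32), (x, 19)}
σ[G ≠ 26]: keep tuples satisfying G ≠ 26 → {(d, 18), (p, 37), (r, 32), (s, 18), (t, 17), (u, 19), (x, 14), (x, 19), (y, 20), (y, 37), (z, 16)}
Set difference of the two operands is {(c, 37), (k, 23), (m, 6), (u, 32)}.
Keep only column(s) G, B: {(23, k), (32, u), (37, c), (6, m)}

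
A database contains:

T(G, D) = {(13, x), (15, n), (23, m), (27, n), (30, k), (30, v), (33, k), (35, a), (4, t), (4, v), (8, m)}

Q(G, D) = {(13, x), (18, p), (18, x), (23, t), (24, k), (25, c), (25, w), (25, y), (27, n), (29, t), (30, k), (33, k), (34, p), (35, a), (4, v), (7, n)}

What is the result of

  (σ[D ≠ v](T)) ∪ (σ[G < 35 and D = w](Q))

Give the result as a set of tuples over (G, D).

Selection D ≠ v: {(13, x), (15, n), (23, m), (27, n), (30, k), (33, k), (35, a), (4, t), (8, m)}
Selection G < 35 and D = w: {(25, w)}
Taking the union: {(13, x), (15, n), (23, m), (25, w), (27, n), (30, k), (33, k), (35, a), (4, t), (8, m)}

{(13, x), (15, n), (23, m), (25, w), (27, n), (30, k), (33, k), (35, a), (4, t), (8, m)}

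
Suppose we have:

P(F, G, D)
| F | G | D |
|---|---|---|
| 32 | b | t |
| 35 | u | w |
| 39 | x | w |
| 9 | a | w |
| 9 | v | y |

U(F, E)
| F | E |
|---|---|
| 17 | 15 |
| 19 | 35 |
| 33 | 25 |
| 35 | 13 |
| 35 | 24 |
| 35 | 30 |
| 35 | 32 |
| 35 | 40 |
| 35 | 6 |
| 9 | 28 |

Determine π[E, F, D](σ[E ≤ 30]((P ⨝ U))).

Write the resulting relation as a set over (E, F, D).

{(13, 35, w), (24, 35, w), (28, 9, w), (28, 9, y), (30, 35, w), (6, 35, w)}

Joining P and U on F yields {(35, u, w, 13), (35, u, w, 24), (35, u, w, 30), (35, u, w, 32), (35, u, w, 40), (35, u, w, 6), (9, a, w, 28), (9, v, y, 28)}.
Apply σ_{E ≤ 30}; surviving tuples: {(35, u, w, 13), (35, u, w, 24), (35, u, w, 30), (35, u, w, 6), (9, a, w, 28), (9, v, y, 28)}
Projecting to E, F, D: {(13, 35, w), (24, 35, w), (28, 9, w), (28, 9, y), (30, 35, w), (6, 35, w)}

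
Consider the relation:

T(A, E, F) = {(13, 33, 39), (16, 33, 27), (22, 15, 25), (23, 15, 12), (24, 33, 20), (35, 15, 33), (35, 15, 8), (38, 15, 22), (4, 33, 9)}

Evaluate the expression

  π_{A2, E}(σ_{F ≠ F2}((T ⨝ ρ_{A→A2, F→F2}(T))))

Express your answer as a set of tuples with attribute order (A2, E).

ρ[A→A2, F→F2]: schema becomes (A2, E, F2); tuples unchanged.
Joining T and ρ_{A→A2, F→F2}(T) on E yields {(13, 33, 39, 13, 39), (13, 33, 39, 16, 27), (13, 33, 39, 24, 20), (13, 33, 39, 4, 9), (16, 33, 27, 13, 39), (16, 33, 27, 16, 27), (16, 33, 27, 24, 20), (16, 33, 27, 4, 9), (22, 15, 25, 22, 25), (22, 15, 25, 23, 12), (22, 15, 25, 35, 33), (22, 15, 25, 35, 8), (22, 15, 25, 38, 22), (23, 15, 12, 22, 25), (23, 15, 12, 23, 12), (23, 15, 12, 35, 33), (23, 15, 12, 35, 8), (23, 15, 12, 38, 22), (24, 33, 20, 13, 39), (24, 33, 20, 16, 27), (24, 33, 20, 24, 20), (24, 33, 20, 4, 9), (35, 15, 33, 22, 25), (35, 15, 33, 23, 12), (35, 15, 33, 35, 33), (35, 15, 33, 35, 8), (35, 15, 33, 38, 22), (35, 15, 8, 22, 25), (35, 15, 8, 23, 12), (35, 15, 8, 35, 33), (35, 15, 8, 35, 8), (35, 15, 8, 38, 22), (38, 15, 22, 22, 25), (38, 15, 22, 23, 12), (38, 15, 22, 35, 33), (38, 15, 22, 35, 8), (38, 15, 22, 38, 22), (4, 33, 9, 13, 39), (4, 33, 9, 16, 27), (4, 33, 9, 24, 20), (4, 33, 9, 4, 9)}.
Filtering on F ≠ F2 leaves {(13, 33, 39, 16, 27), (13, 33, 39, 24, 20), (13, 33, 39, 4, 9), (16, 33, 27, 13, 39), (16, 33, 27, 24, 20), (16, 33, 27, 4, 9), (22, 15, 25, 23, 12), (22, 15, 25, 35, 33), (22, 15, 25, 35, 8), (22, 15, 25, 38, 22), (23, 15, 12, 22, 25), (23, 15, 12, 35, 33), (23, 15, 12, 35, 8), (23, 15, 12, 38, 22), (24, 33, 20, 13, 39), (24, 33, 20, 16, 27), (24, 33, 20, 4, 9), (35, 15, 33, 22, 25), (35, 15, 33, 23, 12), (35, 15, 33, 35, 8), (35, 15, 33, 38, 22), (35, 15, 8, 22, 25), (35, 15, 8, 23, 12), (35, 15, 8, 35, 33), (35, 15, 8, 38, 22), (38, 15, 22, 22, 25), (38, 15, 22, 23, 12), (38, 15, 22, 35, 33), (38, 15, 22, 35, 8), (4, 33, 9, 13, 39), (4, 33, 9, 16, 27), (4, 33, 9, 24, 20)}.
π_{A2, E} gives {(13, 33), (16, 33), (22, 15), (23, 15), (24, 33), (35, 15), (38, 15), (4, 33)} (24 duplicate(s) eliminated).

{(13, 33), (16, 33), (22, 15), (23, 15), (24, 33), (35, 15), (38, 15), (4, 33)}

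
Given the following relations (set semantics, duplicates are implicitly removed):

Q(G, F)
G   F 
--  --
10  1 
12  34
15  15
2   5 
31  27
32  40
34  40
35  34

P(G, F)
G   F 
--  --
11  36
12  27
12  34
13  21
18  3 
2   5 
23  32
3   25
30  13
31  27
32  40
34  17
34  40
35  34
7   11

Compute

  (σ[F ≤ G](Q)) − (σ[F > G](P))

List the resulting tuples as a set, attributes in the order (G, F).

Selection F ≤ G: {(10, 1), (15, 15), (31, 27), (35, 34)}
Selection F > G: {(11, 36), (12, 27), (12, 34), (13, 21), (2, 5), (23, 32), (3, 25), (32, 40), (34, 40), (7, 11)}
Taking the difference: {(10, 1), (15, 15), (31, 27), (35, 34)}

{(10, 1), (15, 15), (31, 27), (35, 34)}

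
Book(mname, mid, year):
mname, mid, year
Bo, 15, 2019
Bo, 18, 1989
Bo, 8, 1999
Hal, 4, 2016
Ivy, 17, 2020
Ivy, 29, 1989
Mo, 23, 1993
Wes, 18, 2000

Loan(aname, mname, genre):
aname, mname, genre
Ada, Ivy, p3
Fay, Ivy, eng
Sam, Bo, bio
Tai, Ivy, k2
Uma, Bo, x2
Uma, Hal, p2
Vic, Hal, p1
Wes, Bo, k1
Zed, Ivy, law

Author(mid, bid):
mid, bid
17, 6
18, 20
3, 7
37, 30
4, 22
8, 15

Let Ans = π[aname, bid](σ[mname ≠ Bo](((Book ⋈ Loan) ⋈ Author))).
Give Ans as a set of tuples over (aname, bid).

{(Ada, 6), (Fay, 6), (Tai, 6), (Uma, 22), (Vic, 22), (Zed, 6)}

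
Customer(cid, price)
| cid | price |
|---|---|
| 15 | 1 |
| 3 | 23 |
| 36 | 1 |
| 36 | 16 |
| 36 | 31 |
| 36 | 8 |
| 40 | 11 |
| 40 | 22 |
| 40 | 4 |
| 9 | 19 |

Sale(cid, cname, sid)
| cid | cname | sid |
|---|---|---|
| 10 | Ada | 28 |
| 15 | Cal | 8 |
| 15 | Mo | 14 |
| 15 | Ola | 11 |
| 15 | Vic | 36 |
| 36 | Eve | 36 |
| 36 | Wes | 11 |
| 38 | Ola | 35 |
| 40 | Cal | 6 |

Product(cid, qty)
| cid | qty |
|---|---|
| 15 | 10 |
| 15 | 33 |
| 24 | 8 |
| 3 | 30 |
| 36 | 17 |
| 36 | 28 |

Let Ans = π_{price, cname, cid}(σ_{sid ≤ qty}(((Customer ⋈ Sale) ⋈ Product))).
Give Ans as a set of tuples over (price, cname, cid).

Customer ⋈ Sale (natural join on cid): {(15, 1, Cal, 8), (15, 1, Mo, 14), (15, 1, Ola, 11), (15, 1, Vic, 36), (36, 1, Eve, 36), (36, 1, Wes, 11), (36, 16, Eve, 36), (36, 16, Wes, 11), (36, 31, Eve, 36), (36, 31, Wes, 11), (36, 8, Eve, 36), (36, 8, Wes, 11), (40, 11, Cal, 6), (40, 22, Cal, 6), (40, 4, Cal, 6)}
(Customer ⋈ Sale) ⋈ Product (natural join on cid): {(15, 1, Cal, 8, 10), (15, 1, Cal, 8, 33), (15, 1, Mo, 14, 10), (15, 1, Mo, 14, 33), (15, 1, Ola, 11, 10), (15, 1, Ola, 11, 33), (15, 1, Vic, 36, 10), (15, 1, Vic, 36, 33), (36, 1, Eve, 36, 17), (36, 1, Eve, 36, 28), (36, 1, Wes, 11, 17), (36, 1, Wes, 11, 28), (36, 16, Eve, 36, 17), (36, 16, Eve, 36, 28), (36, 16, Wes, 11, 17), (36, 16, Wes, 11, 28), (36, 31, Eve, 36, 17), (36, 31, Eve, 36, 28), (36, 31, Wes, 11, 17), (36, 31, Wes, 11, 28), (36, 8, Eve, 36, 17), (36, 8, Eve, 36, 28), (36, 8, Wes, 11, 17), (36, 8, Wes, 11, 28)}
Apply σ_{sid ≤ qty}; surviving tuples: {(15, 1, Cal, 8, 10), (15, 1, Cal, 8, 33), (15, 1, Mo, 14, 33), (15, 1, Ola, 11, 33), (36, 1, Wes, 11, 17), (36, 1, Wes, 11, 28), (36, 16, Wes, 11, 17), (36, 16, Wes, 11, 28), (36, 31, Wes, 11, 17), (36, 31, Wes, 11, 28), (36, 8, Wes, 11, 17), (36, 8, Wes, 11, 28)}
Projecting to price, cname, cid (5 duplicate(s) eliminated): {(1, Cal, 15), (1, Mo, 15), (1, Ola, 15), (1, Wes, 36), (16, Wes, 36), (31, Wes, 36), (8, Wes, 36)}

{(1, Cal, 15), (1, Mo, 15), (1, Ola, 15), (1, Wes, 36), (16, Wes, 36), (31, Wes, 36), (8, Wes, 36)}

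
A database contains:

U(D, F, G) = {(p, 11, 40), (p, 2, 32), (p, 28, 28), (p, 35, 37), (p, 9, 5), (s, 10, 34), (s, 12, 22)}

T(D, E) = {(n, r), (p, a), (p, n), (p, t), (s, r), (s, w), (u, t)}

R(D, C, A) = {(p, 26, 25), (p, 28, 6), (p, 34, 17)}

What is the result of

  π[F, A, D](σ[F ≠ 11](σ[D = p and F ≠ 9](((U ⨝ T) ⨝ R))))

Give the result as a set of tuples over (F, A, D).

U ⋈ T (natural join on D): {(p, 11, 40, a), (p, 11, 40, n), (p, 11, 40, t), (p, 2, 32, a), (p, 2, 32, n), (p, 2, 32, t), (p, 28, 28, a), (p, 28, 28, n), (p, 28, 28, t), (p, 35, 37, a), (p, 35, 37, n), (p, 35, 37, t), (p, 9, 5, a), (p, 9, 5, n), (p, 9, 5, t), (s, 10, 34, r), (s, 10, 34, w), (s, 12, 22, r), (s, 12, 22, w)}
(U ⨝ T) ⋈ R (natural join on D): {(p, 11, 40, a, 26, 25), (p, 11, 40, a, 28, 6), (p, 11, 40, a, 34, 17), (p, 11, 40, n, 26, 25), (p, 11, 40, n, 28, 6), (p, 11, 40, n, 34, 17), (p, 11, 40, t, 26, 25), (p, 11, 40, t, 28, 6), (p, 11, 40, t, 34, 17), (p, 2, 32, a, 26, 25), (p, 2, 32, a, 28, 6), (p, 2, 32, a, 34, 17), (p, 2, 32, n, 26, 25), (p, 2, 32, n, 28, 6), (p, 2, 32, n, 34, 17), (p, 2, 32, t, 26, 25), (p, 2, 32, t, 28, 6), (p, 2, 32, t, 34, 17), (p, 28, 28, a, 26, 25), (p, 28, 28, a, 28, 6), (p, 28, 28, a, 34, 17), (p, 28, 28, n, 26, 25), (p, 28, 28, n, 28, 6), (p, 28, 28, n, 34, 17), (p, 28, 28, t, 26, 25), (p, 28, 28, t, 28, 6), (p, 28, 28, t, 34, 17), (p, 35, 37, a, 26, 25), (p, 35, 37, a, 28, 6), (p, 35, 37, a, 34, 17), (p, 35, 37, n, 26, 25), (p, 35, 37, n, 28, 6), (p, 35, 37, n, 34, 17), (p, 35, 37, t, 26, 25), (p, 35, 37, t, 28, 6), (p, 35, 37, t, 34, 17), (p, 9, 5, a, 26, 25), (p, 9, 5, a, 28, 6), (p, 9, 5, a, 34, 17), (p, 9, 5, n, 26, 25), (p, 9, 5, n, 28, 6), (p, 9, 5, n, 34, 17), (p, 9, 5, t, 26, 25), (p, 9, 5, t, 28, 6), (p, 9, 5, t, 34, 17)}
Selection D = p and F ≠ 9: {(p, 11, 40, a, 26, 25), (p, 11, 40, a, 28, 6), (p, 11, 40, a, 34, 17), (p, 11, 40, n, 26, 25), (p, 11, 40, n, 28, 6), (p, 11, 40, n, 34, 17), (p, 11, 40, t, 26, 25), (p, 11, 40, t, 28, 6), (p, 11, 40, t, 34, 17), (p, 2, 32, a, 26, 25), (p, 2, 32, a, 28, 6), (p, 2, 32, a, 34, 17), (p, 2, 32, n, 26, 25), (p, 2, 32, n, 28, 6), (p, 2, 32, n, 34, 17), (p, 2, 32, t, 26, 25), (p, 2, 32, t, 28, 6), (p, 2, 32, t, 34, 17), (p, 28, 28, a, 26, 25), (p, 28, 28, a, 28, 6), (p, 28, 28, a, 34, 17), (p, 28, 28, n, 26, 25), (p, 28, 28, n, 28, 6), (p, 28, 28, n, 34, 17), (p, 28, 28, t, 26, 25), (p, 28, 28, t, 28, 6), (p, 28, 28, t, 34, 17), (p, 35, 37, a, 26, 25), (p, 35, 37, a, 28, 6), (p, 35, 37, a, 34, 17), (p, 35, 37, n, 26, 25), (p, 35, 37, n, 28, 6), (p, 35, 37, n, 34, 17), (p, 35, 37, t, 26, 25), (p, 35, 37, t, 28, 6), (p, 35, 37, t, 34, 17)}
Selection F ≠ 11: {(p, 2, 32, a, 26, 25), (p, 2, 32, a, 28, 6), (p, 2, 32, a, 34, 17), (p, 2, 32, n, 26, 25), (p, 2, 32, n, 28, 6), (p, 2, 32, n, 34, 17), (p, 2, 32, t, 26, 25), (p, 2, 32, t, 28, 6), (p, 2, 32, t, 34, 17), (p, 28, 28, a, 26, 25), (p, 28, 28, a, 28, 6), (p, 28, 28, a, 34, 17), (p, 28, 28, n, 26, 25), (p, 28, 28, n, 28, 6), (p, 28, 28, n, 34, 17), (p, 28, 28, t, 26, 25), (p, 28, 28, t, 28, 6), (p, 28, 28, t, 34, 17), (p, 35, 37, a, 26, 25), (p, 35, 37, a, 28, 6), (p, 35, 37, a, 34, 17), (p, 35, 37, n, 26, 25), (p, 35, 37, n, 28, 6), (p, 35, 37, n, 34, 17), (p, 35, 37, t, 26, 25), (p, 35, 37, t, 28, 6), (p, 35, 37, t, 34, 17)}
π_{F, A, D} gives {(2, 17, p), (2, 25, p), (2, 6, p), (28, 17, p), (28, 25, p), (28, 6, p), (35, 17, p), (35, 25, p), (35, 6, p)} (18 duplicate(s) eliminated).

{(2, 17, p), (2, 25, p), (2, 6, p), (28, 17, p), (28, 25, p), (28, 6, p), (35, 17, p), (35, 25, p), (35, 6, p)}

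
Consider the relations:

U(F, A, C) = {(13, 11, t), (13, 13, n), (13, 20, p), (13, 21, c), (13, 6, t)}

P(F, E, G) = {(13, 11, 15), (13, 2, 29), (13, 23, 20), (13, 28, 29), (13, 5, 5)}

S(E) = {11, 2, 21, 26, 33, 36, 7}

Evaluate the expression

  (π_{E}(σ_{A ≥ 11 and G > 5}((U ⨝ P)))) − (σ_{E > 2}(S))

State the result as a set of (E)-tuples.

{2, 23, 28}

Joining U and P on F yields {(13, 11, t, 11, 15), (13, 11, t, 2, 29), (13, 11, t, 23, 20), (13, 11, t, 28, 29), (13, 11, t, 5, 5), (13, 13, n, 11, 15), (13, 13, n, 2, 29), (13, 13, n, 23, 20), (13, 13, n, 28, 29), (13, 13, n, 5, 5), (13, 20, p, 11, 15), (13, 20, p, 2, 29), (13, 20, p, 23, 20), (13, 20, p, 28, 29), (13, 20, p, 5, 5), (13, 21, c, 11, 15), (13, 21, c, 2, 29), (13, 21, c, 23, 20), (13, 21, c, 28, 29), (13, 21, c, 5, 5), (13, 6, t, 11, 15), (13, 6, t, 2, 29), (13, 6, t, 23, 20), (13, 6, t, 28, 29), (13, 6, t, 5, 5)}.
Apply σ_{A ≥ 11 and G > 5}; surviving tuples: {(13, 11, t, 11, 15), (13, 11, t, 2, 29), (13, 11, t, 23, 20), (13, 11, t, 28, 29), (13, 13, n, 11, 15), (13, 13, n, 2, 29), (13, 13, n, 23, 20), (13, 13, n, 28, 29), (13, 20, p, 11, 15), (13, 20, p, 2, 29), (13, 20, p, 23, 20), (13, 20, p, 28, 29), (13, 21, c, 11, 15), (13, 21, c, 2, 29), (13, 21, c, 23, 20), (13, 21, c, 28, 29)}
Projecting to E (12 duplicate(s) eliminated): {11, 2, 23, 28}
Apply σ_{E > 2}; surviving tuples: {11, 21, 26, 33, 36, 7}
Difference: {11, 2, 23, 28} with {11, 21, 26, 33, 36, 7} → {2, 23, 28}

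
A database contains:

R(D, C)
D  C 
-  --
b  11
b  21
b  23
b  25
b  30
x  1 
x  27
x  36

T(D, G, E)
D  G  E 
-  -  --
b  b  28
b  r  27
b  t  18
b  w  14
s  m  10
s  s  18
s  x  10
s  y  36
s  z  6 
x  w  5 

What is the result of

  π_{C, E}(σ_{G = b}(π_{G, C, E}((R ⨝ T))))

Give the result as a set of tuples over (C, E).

{(11, 28), (21, 28), (23, 28), (25, 28), (30, 28)}

R ⋈ T (natural join on D): {(b, 11, b, 28), (b, 11, r, 27), (b, 11, t, 18), (b, 11, w, 14), (b, 21, b, 28), (b, 21, r, 27), (b, 21, t, 18), (b, 21, w, 14), (b, 23, b, 28), (b, 23, r, 27), (b, 23, t, 18), (b, 23, w, 14), (b, 25, b, 28), (b, 25, r, 27), (b, 25, t, 18), (b, 25, w, 14), (b, 30, b, 28), (b, 30, r, 27), (b, 30, t, 18), (b, 30, w, 14), (x, 1, w, 5), (x, 27, w, 5), (x, 36, w, 5)}
Keep only column(s) G, C, E: {(b, 11, 28), (b, 21, 28), (b, 23, 28), (b, 25, 28), (b, 30, 28), (r, 11, 27), (r, 21, 27), (r, 23, 27), (r, 25, 27), (r, 30, 27), (t, 11, 18), (t, 21, 18), (t, 23, 18), (t, 25, 18), (t, 30, 18), (w, 1, 5), (w, 11, 14), (w, 21, 14), (w, 23, 14), (w, 25, 14), (w, 27, 5), (w, 30, 14), (w, 36, 5)}
Apply σ_{G = b}; surviving tuples: {(b, 11, 28), (b, 21, 28), (b, 23, 28), (b, 25, 28), (b, 30, 28)}
Keep only column(s) C, E: {(11, 28), (21, 28), (23, 28), (25, 28), (30, 28)}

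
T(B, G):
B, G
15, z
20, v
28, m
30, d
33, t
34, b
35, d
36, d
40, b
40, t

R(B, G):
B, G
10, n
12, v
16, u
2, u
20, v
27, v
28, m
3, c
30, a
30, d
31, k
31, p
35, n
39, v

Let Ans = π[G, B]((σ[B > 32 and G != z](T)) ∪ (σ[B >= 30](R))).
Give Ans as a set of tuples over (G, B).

{(a, 30), (b, 34), (b, 40), (d, 30), (d, 35), (d, 36), (k, 31), (n, 35), (p, 31), (t, 33), (t, 40), (v, 39)}

Apply σ_{B > 32 and G != z}; surviving tuples: {(33, t), (34, b), (35, d), (36, d), (40, b), (40, t)}
Apply σ_{B >= 30}; surviving tuples: {(30, a), (30, d), (31, k), (31, p), (35, n), (39, v)}
Taking the union: {(30, a), (30, d), (31, k), (31, p), (33, t), (34, b), (35, d), (35, n), (36, d), (39, v), (40, b), (40, t)}
Projecting to G, B: {(a, 30), (b, 34), (b, 40), (d, 30), (d, 35), (d, 36), (k, 31), (n, 35), (p, 31), (t, 33), (t, 40), (v, 39)}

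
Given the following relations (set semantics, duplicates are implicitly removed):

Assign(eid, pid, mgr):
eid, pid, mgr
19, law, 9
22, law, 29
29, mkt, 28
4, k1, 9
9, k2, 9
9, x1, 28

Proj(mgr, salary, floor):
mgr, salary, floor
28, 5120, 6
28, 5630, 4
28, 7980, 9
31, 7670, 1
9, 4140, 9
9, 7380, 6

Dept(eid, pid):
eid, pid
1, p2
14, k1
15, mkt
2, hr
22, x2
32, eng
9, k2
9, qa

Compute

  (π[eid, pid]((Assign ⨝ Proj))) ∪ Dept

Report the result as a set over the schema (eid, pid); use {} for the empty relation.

Natural join on mgr: {(19, law, 9, 4140, 9), (19, law, 9, 7380, 6), (29, mkt, 28, 5120, 6), (29, mkt, 28, 5630, 4), (29, mkt, 28, 7980, 9), (4, k1, 9, 4140, 9), (4, k1, 9, 7380, 6), (9, k2, 9, 4140, 9), (9, k2, 9, 7380, 6), (9, x1, 28, 5120, 6), (9, x1, 28, 5630, 4), (9, x1, 28, 7980, 9)}
π[eid, pid]: project onto (eid, pid) (7 duplicate(s) eliminated) → {(19, law), (29, mkt), (4, k1), (9, k2), (9, x1)}
Set union of the two operands is {(1, p2), (14, k1), (15, mkt), (19, law), (2, hr), (22, x2), (29, mkt), (32, eng), (4, k1), (9, k2), (9, qa), (9, x1)}.

{(1, p2), (14, k1), (15, mkt), (19, law), (2, hr), (22, x2), (29, mkt), (32, eng), (4, k1), (9, k2), (9, qa), (9, x1)}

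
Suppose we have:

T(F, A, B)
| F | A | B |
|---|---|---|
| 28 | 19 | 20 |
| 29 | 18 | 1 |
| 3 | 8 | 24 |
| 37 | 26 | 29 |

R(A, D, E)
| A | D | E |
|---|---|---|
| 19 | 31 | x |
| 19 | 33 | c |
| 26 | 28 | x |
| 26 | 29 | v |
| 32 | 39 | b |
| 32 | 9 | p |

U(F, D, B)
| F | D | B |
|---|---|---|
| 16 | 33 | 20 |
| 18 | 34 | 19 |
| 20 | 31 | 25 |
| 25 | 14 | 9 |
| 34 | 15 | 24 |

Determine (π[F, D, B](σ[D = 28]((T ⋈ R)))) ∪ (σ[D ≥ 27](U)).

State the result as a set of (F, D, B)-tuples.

T ⋈ R (natural join on A): {(28, 19, 20, 31, x), (28, 19, 20, 33, c), (37, 26, 29, 28, x), (37, 26, 29, 29, v)}
Apply σ_{D = 28}; surviving tuples: {(37, 26, 29, 28, x)}
Keep only column(s) F, D, B: {(37, 28, 29)}
Apply σ_{D ≥ 27}; surviving tuples: {(16, 33, 20), (18, 34, 19), (20, 31, 25)}
Set union of the two operands is {(16, 33, 20), (18, 34, 19), (20, 31, 25), (37, 28, 29)}.

{(16, 33, 20), (18, 34, 19), (20, 31, 25), (37, 28, 29)}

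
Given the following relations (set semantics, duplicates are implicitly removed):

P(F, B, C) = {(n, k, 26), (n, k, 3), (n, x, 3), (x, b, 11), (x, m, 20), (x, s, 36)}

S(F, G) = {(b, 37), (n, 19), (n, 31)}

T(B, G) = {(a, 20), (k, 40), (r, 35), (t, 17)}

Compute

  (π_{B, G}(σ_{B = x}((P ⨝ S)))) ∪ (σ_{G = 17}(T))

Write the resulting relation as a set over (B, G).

{(t, 17), (x, 19), (x, 31)}

P ⋈ S (natural join on F): {(n, k, 26, 19), (n, k, 26, 31), (n, k, 3, 19), (n, k, 3, 31), (n, x, 3, 19), (n, x, 3, 31)}
Selection B = x: {(n, x, 3, 19), (n, x, 3, 31)}
π[B, G]: project onto (B, G) → {(x, 19), (x, 31)}
Selection G = 17: {(t, 17)}
Union: {(x, 19), (x, 31)} with {(t, 17)} → {(t, 17), (x, 19), (x, 31)}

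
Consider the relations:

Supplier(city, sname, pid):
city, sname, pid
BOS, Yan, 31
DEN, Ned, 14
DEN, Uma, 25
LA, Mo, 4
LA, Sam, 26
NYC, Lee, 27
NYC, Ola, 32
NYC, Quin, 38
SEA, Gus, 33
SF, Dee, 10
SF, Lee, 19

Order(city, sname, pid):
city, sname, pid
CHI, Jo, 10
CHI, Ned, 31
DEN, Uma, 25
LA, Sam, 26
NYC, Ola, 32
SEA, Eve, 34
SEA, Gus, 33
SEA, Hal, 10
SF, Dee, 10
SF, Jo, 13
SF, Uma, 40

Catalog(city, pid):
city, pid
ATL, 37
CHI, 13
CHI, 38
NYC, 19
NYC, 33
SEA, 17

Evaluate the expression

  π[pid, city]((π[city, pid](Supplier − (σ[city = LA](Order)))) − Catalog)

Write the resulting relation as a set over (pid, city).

Apply σ_{city = LA}; surviving tuples: {(LA, Sam, 26)}
Set difference of the two operands is {(BOS, Yan, 31), (DEN, Ned, 14), (DEN, Uma, 25), (LA, Mo, 4), (NYC, Lee, 27), (NYC, Ola, 32), (NYC, Quin, 38), (SEA, Gus, 33), (SF, Dee, 10), (SF, Lee, 19)}.
Keep only column(s) city, pid: {(BOS, 31), (DEN, 14), (DEN, 25), (LA, 4), (NYC, 27), (NYC, 32), (NYC, 38), (SEA, 33), (SF, 10), (SF, 19)}
Set difference of the two operands is {(BOS, 31), (DEN, 14), (DEN, 25), (LA, 4), (NYC, 27), (NYC, 32), (NYC, 38), (SEA, 33), (SF, 10), (SF, 19)}.
Keep only column(s) pid, city: {(10, SF), (14, DEN), (19, SF), (25, DEN), (27, NYC), (31, BOS), (32, NYC), (33, SEA), (38, NYC), (4, LA)}

{(10, SF), (14, DEN), (19, SF), (25, DEN), (27, NYC), (31, BOS), (32, NYC), (33, SEA), (38, NYC), (4, LA)}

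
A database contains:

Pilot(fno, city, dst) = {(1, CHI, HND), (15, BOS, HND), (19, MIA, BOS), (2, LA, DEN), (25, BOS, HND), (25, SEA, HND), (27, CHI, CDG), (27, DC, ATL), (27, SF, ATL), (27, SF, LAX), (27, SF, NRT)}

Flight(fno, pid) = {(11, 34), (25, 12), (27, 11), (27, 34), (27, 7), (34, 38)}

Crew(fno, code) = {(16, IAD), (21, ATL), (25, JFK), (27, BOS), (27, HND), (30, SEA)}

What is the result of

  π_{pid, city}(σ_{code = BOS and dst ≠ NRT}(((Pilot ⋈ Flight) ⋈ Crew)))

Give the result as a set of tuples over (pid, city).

{(11, CHI), (11, DC), (11, SF), (34, CHI), (34, DC), (34, SF), (7, CHI), (7, DC), (7, SF)}

Natural join on fno: {(25, BOS, HND, 12), (25, SEA, HND, 12), (27, CHI, CDG, 11), (27, CHI, CDG, 34), (27, CHI, CDG, 7), (27, DC, ATL, 11), (27, DC, ATL, 34), (27, DC, ATL, 7), (27, SF, ATL, 11), (27, SF, ATL, 34), (27, SF, ATL, 7), (27, SF, LAX, 11), (27, SF, LAX, 34), (27, SF, LAX, 7), (27, SF, NRT, 11), (27, SF, NRT, 34), (27, SF, NRT, 7)}
Natural join on fno: {(25, BOS, HND, 12, JFK), (25, SEA, HND, 12, JFK), (27, CHI, CDG, 11, BOS), (27, CHI, CDG, 11, HND), (27, CHI, CDG, 34, BOS), (27, CHI, CDG, 34, HND), (27, CHI, CDG, 7, BOS), (27, CHI, CDG, 7, HND), (27, DC, ATL, 11, BOS), (27, DC, ATL, 11, HND), (27, DC, ATL, 34, BOS), (27, DC, ATL, 34, HND), (27, DC, ATL, 7, BOS), (27, DC, ATL, 7, HND), (27, SF, ATL, 11, BOS), (27, SF, ATL, 11, HND), (27, SF, ATL, 34, BOS), (27, SF, ATL, 34, HND), (27, SF, ATL, 7, BOS), (27, SF, ATL, 7, HND), (27, SF, LAX, 11, BOS), (27, SF, LAX, 11, HND), (27, SF, LAX, 34, BOS), (27, SF, LAX, 34, HND), (27, SF, LAX, 7, BOS), (27, SF, LAX, 7, HND), (27, SF, NRT, 11, BOS), (27, SF, NRT, 11, HND), (27, SF, NRT, 34, BOS), (27, SF, NRT, 34, HND), (27, SF, NRT, 7, BOS), (27, SF, NRT, 7, HND)}
Selection code = BOS and dst ≠ NRT: {(27, CHI, CDG, 11, BOS), (27, CHI, CDG, 34, BOS), (27, CHI, CDG, 7, BOS), (27, DC, ATL, 11, BOS), (27, DC, ATL, 34, BOS), (27, DC, ATL, 7, BOS), (27, SF, ATL, 11, BOS), (27, SF, ATL, 34, BOS), (27, SF, ATL, 7, BOS), (27, SF, LAX, 11, BOS), (27, SF, LAX, 34, BOS), (27, SF, LAX, 7, BOS)}
Keep only column(s) pid, city (3 duplicate(s) eliminated): {(11, CHI), (11, DC), (11, SF), (34, CHI), (34, DC), (34, SF), (7, CHI), (7, DC), (7, SF)}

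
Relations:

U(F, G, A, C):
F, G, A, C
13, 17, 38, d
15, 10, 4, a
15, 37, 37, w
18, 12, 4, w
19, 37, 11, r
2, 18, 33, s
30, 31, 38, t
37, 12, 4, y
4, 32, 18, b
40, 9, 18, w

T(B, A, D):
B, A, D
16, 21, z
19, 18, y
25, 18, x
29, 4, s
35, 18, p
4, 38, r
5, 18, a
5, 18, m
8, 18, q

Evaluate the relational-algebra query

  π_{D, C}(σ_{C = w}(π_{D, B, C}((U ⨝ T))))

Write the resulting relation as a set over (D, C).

{(a, w), (m, w), (p, w), (q, w), (s, w), (x, w), (y, w)}

U ⋈ T (natural join on A): {(13, 17, 38, d, 4, r), (15, 10, 4, a, 29, s), (18, 12, 4, w, 29, s), (30, 31, 38, t, 4, r), (37, 12, 4, y, 29, s), (4, 32, 18, b, 19, y), (4, 32, 18, b, 25, x), (4, 32, 18, b, 35, p), (4, 32, 18, b, 5, a), (4, 32, 18, b, 5, m), (4, 32, 18, b, 8, q), (40, 9, 18, w, 19, y), (40, 9, 18, w, 25, x), (40, 9, 18, w, 35, p), (40, 9, 18, w, 5, a), (40, 9, 18, w, 5, m), (40, 9, 18, w, 8, q)}
π_{D, B, C} gives {(a, 5, b), (a, 5, w), (m, 5, b), (m, 5, w), (p, 35, b), (p, 35, w), (q, 8, b), (q, 8, w), (r, 4, d), (r, 4, t), (s, 29, a), (s, 29, w), (s, 29, y), (x, 25, b), (x, 25, w), (y, 19, b), (y, 19, w)}.
Apply σ_{C = w}; surviving tuples: {(a, 5, w), (m, 5, w), (p, 35, w), (q, 8, w), (s, 29, w), (x, 25, w), (y, 19, w)}
π_{D, C} gives {(a, w), (m, w), (p, w), (q, w), (s, w), (x, w), (y, w)}.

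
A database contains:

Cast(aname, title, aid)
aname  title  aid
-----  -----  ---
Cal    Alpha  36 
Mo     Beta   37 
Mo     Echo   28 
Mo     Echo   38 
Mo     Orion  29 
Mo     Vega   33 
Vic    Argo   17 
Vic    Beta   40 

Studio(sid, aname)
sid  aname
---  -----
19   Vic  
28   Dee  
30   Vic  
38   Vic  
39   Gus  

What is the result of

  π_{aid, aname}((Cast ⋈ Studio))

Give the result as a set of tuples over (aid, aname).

Cast ⋈ Studio (natural join on aname): {(Vic, Argo, 17, 19), (Vic, Argo, 17, 30), (Vic, Argo, 17, 38), (Vic, Beta, 40, 19), (Vic, Beta, 40, 30), (Vic, Beta, 40, 38)}
Projecting to aid, aname (4 duplicate(s) eliminated): {(17, Vic), (40, Vic)}

{(17, Vic), (40, Vic)}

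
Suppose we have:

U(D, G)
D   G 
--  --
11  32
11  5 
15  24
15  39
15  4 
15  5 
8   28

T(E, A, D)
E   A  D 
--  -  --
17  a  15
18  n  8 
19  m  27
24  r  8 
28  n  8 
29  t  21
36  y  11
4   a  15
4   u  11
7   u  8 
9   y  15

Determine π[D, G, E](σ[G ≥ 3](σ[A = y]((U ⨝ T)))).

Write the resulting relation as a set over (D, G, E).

{(11, 32, 36), (11, 5, 36), (15, 24, 9), (15, 39, 9), (15, 4, 9), (15, 5, 9)}

Natural join on D: {(11, 32, 36, y), (11, 32, 4, u), (11, 5, 36, y), (11, 5, 4, u), (15, 24, 17, a), (15, 24, 4, a), (15, 24, 9, y), (15, 39, 17, a), (15, 39, 4, a), (15, 39, 9, y), (15, 4, 17, a), (15, 4, 4, a), (15, 4, 9, y), (15, 5, 17, a), (15, 5, 4, a), (15, 5, 9, y), (8, 28, 18, n), (8, 28, 24, r), (8, 28, 28, n), (8, 28, 7, u)}
Selection A = y: {(11, 32, 36, y), (11, 5, 36, y), (15, 24, 9, y), (15, 39, 9, y), (15, 4, 9, y), (15, 5, 9, y)}
Selection G ≥ 3: {(11, 32, 36, y), (11, 5, 36, y), (15, 24, 9, y), (15, 39, 9, y), (15, 4, 9, y), (15, 5, 9, y)}
Projecting to D, G, E: {(11, 32, 36), (11, 5, 36), (15, 24, 9), (15, 39, 9), (15, 4, 9), (15, 5, 9)}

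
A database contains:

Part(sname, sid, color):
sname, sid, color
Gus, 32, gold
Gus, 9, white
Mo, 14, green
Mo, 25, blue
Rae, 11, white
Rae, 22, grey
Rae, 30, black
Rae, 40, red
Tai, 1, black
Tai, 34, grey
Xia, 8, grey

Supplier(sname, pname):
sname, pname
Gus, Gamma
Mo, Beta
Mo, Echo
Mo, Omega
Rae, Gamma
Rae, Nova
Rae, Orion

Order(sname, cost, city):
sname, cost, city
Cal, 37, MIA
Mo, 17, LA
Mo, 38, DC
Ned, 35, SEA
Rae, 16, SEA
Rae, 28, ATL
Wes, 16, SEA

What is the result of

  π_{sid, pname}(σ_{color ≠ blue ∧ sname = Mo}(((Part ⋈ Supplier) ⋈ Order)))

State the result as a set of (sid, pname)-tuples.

{(14, Beta), (14, Echo), (14, Omega)}

Joining Part and Supplier on sname yields {(Gus, 32, gold, Gamma), (Gus, 9, white, Gamma), (Mo, 14, green, Beta), (Mo, 14, green, Echo), (Mo, 14, green, Omega), (Mo, 25, blue, Beta), (Mo, 25, blue, Echo), (Mo, 25, blue, Omega), (Rae, 11, white, Gamma), (Rae, 11, white, Nova), (Rae, 11, white, Orion), (Rae, 22, grey, Gamma), (Rae, 22, grey, Nova), (Rae, 22, grey, Orion), (Rae, 30, black, Gamma), (Rae, 30, black, Nova), (Rae, 30, black, Orion), (Rae, 40, red, Gamma), (Rae, 40, red, Nova), (Rae, 40, red, Orion)}.
Joining (Part ⋈ Supplier) and Order on sname yields {(Mo, 14, green, Beta, 17, LA), (Mo, 14, green, Beta, 38, DC), (Mo, 14, green, Echo, 17, LA), (Mo, 14, green, Echo, 38, DC), (Mo, 14, green, Omega, 17, LA), (Mo, 14, green, Omega, 38, DC), (Mo, 25, blue, Beta, 17, LA), (Mo, 25, blue, Beta, 38, DC), (Mo, 25, blue, Echo, 17, LA), (Mo, 25, blue, Echo, 38, DC), (Mo, 25, blue, Omega, 17, LA), (Mo, 25, blue, Omega, 38, DC), (Rae, 11, white, Gamma, 16, SEA), (Rae, 11, white, Gamma, 28, ATL), (Rae, 11, white, Nova, 16, SEA), (Rae, 11, white, Nova, 28, ATL), (Rae, 11, white, Orion, 16, SEA), (Rae, 11, white, Orion, 28, ATL), (Rae, 22, grey, Gamma, 16, SEA), (Rae, 22, grey, Gamma, 28, ATL), (Rae, 22, grey, Nova, 16, SEA), (Rae, 22, grey, Nova, 28, ATL), (Rae, 22, grey, Orion, 16, SEA), (Rae, 22, grey, Orion, 28, ATL), (Rae, 30, black, Gamma, 16, SEA), (Rae, 30, black, Gamma, 28, ATL), (Rae, 30, black, Nova, 16, SEA), (Rae, 30, black, Nova, 28, ATL), (Rae, 30, black, Orion, 16, SEA), (Rae, 30, black, Orion, 28, ATL), (Rae, 40, red, Gamma, 16, SEA), (Rae, 40, red, Gamma, 28, ATL), (Rae, 40, red, Nova, 16, SEA), (Rae, 40, red, Nova, 28, ATL), (Rae, 40, red, Orion, 16, SEA), (Rae, 40, red, Orion, 28, ATL)}.
σ[color ≠ blue ∧ sname = Mo]: keep tuples satisfying color ≠ blue ∧ sname = Mo → {(Mo, 14, green, Beta, 17, LA), (Mo, 14, green, Beta, 38, DC), (Mo, 14, green, Echo, 17, LA), (Mo, 14, green, Echo, 38, DC), (Mo, 14, green, Omega, 17, LA), (Mo, 14, green, Omega, 38, DC)}
π_{sid, pname} gives {(14, Beta), (14, Echo), (14, Omega)} (3 duplicate(s) eliminated).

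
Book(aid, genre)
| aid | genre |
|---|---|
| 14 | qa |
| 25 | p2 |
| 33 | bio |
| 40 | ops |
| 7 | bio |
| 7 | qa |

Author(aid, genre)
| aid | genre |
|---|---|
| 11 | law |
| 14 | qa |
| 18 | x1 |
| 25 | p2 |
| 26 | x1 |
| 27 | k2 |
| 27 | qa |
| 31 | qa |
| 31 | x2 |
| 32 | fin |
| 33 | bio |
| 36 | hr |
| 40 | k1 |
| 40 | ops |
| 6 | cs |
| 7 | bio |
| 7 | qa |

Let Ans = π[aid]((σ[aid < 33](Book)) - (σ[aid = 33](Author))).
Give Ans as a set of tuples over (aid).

Filtering on aid < 33 leaves {(14, qa), (25, p2), (7, bio), (7, qa)}.
Filtering on aid = 33 leaves {(33, bio)}.
Taking the difference: {(14, qa), (25, p2), (7, bio), (7, qa)}
Keep only column(s) aid (1 duplicate(s) eliminated): {14, 25, 7}

{14, 25, 7}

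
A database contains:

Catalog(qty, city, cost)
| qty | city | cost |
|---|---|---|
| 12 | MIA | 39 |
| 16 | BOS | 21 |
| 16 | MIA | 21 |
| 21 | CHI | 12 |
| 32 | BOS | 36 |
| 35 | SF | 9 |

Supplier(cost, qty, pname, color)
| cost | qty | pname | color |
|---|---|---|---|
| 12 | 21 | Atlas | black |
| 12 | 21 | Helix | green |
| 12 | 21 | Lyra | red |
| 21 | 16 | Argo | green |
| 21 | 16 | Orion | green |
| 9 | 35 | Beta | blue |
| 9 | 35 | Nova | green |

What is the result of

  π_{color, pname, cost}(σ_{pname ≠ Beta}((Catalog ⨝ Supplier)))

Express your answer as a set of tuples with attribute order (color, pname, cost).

Catalog ⋈ Supplier (natural join on qty, cost): {(16, BOS, 21, Argo, green), (16, BOS, 21, Orion, green), (16, MIA, 21, Argo, green), (16, MIA, 21, Orion, green), (21, CHI, 12, Atlas, black), (21, CHI, 12, Helix, green), (21, CHI, 12, Lyra, red), (35, SF, 9, Beta, blue), (35, SF, 9, Nova, green)}
Selection pname ≠ Beta: {(16, BOS, 21, Argo, green), (16, BOS, 21, Orion, green), (16, MIA, 21, Argo, green), (16, MIA, 21, Orion, green), (21, CHI, 12, Atlas, black), (21, CHI, 12, Helix, green), (21, CHI, 12, Lyra, red), (35, SF, 9, Nova, green)}
π_{color, pname, cost} gives {(black, Atlas, 12), (green, Argo, 21), (green, Helix, 12), (green, Nova, 9), (green, Orion, 21), (red, Lyra, 12)} (2 duplicate(s) eliminated).

{(black, Atlas, 12), (green, Argo, 21), (green, Helix, 12), (green, Nova, 9), (green, Orion, 21), (red, Lyra, 12)}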